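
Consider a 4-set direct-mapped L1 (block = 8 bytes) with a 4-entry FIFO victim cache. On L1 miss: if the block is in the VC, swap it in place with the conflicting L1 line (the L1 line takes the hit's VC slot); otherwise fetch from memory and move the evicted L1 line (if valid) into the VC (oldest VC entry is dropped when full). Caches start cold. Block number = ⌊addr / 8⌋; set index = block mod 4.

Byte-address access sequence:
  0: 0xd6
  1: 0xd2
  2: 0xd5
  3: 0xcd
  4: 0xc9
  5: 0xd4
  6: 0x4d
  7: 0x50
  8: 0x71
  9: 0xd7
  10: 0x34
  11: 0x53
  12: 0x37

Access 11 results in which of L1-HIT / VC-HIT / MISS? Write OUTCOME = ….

OUTCOME = VC-HIT

0: 0xd6 (blk 26, set 2) → MISS  vc=[]
1: 0xd2 (blk 26, set 2) → L1-HIT  vc=[]
2: 0xd5 (blk 26, set 2) → L1-HIT  vc=[]
3: 0xcd (blk 25, set 1) → MISS  vc=[]
4: 0xc9 (blk 25, set 1) → L1-HIT  vc=[]
5: 0xd4 (blk 26, set 2) → L1-HIT  vc=[]
6: 0x4d (blk 9, set 1) → MISS  vc=[25]
7: 0x50 (blk 10, set 2) → MISS  vc=[25, 26]
8: 0x71 (blk 14, set 2) → MISS  vc=[25, 26, 10]
9: 0xd7 (blk 26, set 2) → VC-HIT  vc=[25, 14, 10]
10: 0x34 (blk 6, set 2) → MISS  vc=[25, 14, 10, 26]
11: 0x53 (blk 10, set 2) → VC-HIT  vc=[25, 14, 6, 26]
12: 0x37 (blk 6, set 2) → VC-HIT  vc=[25, 14, 10, 26]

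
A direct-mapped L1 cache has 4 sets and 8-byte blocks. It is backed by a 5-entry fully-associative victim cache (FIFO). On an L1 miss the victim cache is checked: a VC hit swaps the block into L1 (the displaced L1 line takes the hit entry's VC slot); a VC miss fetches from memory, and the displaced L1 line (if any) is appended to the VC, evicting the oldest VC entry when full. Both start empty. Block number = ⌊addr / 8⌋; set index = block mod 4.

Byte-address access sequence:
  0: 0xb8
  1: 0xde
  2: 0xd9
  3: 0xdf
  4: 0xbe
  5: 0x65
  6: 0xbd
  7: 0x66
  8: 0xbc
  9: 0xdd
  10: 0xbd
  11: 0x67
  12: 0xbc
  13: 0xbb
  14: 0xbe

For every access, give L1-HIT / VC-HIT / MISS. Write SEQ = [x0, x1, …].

#0 0xb8→b23/s3 MISS; vc=[]
#1 0xde→b27/s3 MISS; vc=[23]
#2 0xd9→b27/s3 L1-HIT; vc=[23]
#3 0xdf→b27/s3 L1-HIT; vc=[23]
#4 0xbe→b23/s3 VC-HIT; vc=[27]
#5 0x65→b12/s0 MISS; vc=[27]
#6 0xbd→b23/s3 L1-HIT; vc=[27]
#7 0x66→b12/s0 L1-HIT; vc=[27]
#8 0xbc→b23/s3 L1-HIT; vc=[27]
#9 0xdd→b27/s3 VC-HIT; vc=[23]
#10 0xbd→b23/s3 VC-HIT; vc=[27]
#11 0x67→b12/s0 L1-HIT; vc=[27]
#12 0xbc→b23/s3 L1-HIT; vc=[27]
#13 0xbb→b23/s3 L1-HIT; vc=[27]
#14 0xbe→b23/s3 L1-HIT; vc=[27]

SEQ = [MISS, MISS, L1-HIT, L1-HIT, VC-HIT, MISS, L1-HIT, L1-HIT, L1-HIT, VC-HIT, VC-HIT, L1-HIT, L1-HIT, L1-HIT, L1-HIT]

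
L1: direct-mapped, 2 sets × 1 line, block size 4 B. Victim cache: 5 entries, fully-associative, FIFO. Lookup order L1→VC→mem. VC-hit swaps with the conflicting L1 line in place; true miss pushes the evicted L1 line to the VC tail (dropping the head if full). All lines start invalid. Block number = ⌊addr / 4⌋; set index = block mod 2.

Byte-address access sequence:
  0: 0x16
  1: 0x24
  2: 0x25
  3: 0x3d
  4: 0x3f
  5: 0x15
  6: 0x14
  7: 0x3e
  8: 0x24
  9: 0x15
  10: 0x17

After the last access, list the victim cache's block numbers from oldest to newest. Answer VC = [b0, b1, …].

VC = [9, 15]

0: 0x16 (blk 5, set 1) → MISS  vc=[]
1: 0x24 (blk 9, set 1) → MISS  vc=[5]
2: 0x25 (blk 9, set 1) → L1-HIT  vc=[5]
3: 0x3d (blk 15, set 1) → MISS  vc=[5, 9]
4: 0x3f (blk 15, set 1) → L1-HIT  vc=[5, 9]
5: 0x15 (blk 5, set 1) → VC-HIT  vc=[15, 9]
6: 0x14 (blk 5, set 1) → L1-HIT  vc=[15, 9]
7: 0x3e (blk 15, set 1) → VC-HIT  vc=[5, 9]
8: 0x24 (blk 9, set 1) → VC-HIT  vc=[5, 15]
9: 0x15 (blk 5, set 1) → VC-HIT  vc=[9, 15]
10: 0x17 (blk 5, set 1) → L1-HIT  vc=[9, 15]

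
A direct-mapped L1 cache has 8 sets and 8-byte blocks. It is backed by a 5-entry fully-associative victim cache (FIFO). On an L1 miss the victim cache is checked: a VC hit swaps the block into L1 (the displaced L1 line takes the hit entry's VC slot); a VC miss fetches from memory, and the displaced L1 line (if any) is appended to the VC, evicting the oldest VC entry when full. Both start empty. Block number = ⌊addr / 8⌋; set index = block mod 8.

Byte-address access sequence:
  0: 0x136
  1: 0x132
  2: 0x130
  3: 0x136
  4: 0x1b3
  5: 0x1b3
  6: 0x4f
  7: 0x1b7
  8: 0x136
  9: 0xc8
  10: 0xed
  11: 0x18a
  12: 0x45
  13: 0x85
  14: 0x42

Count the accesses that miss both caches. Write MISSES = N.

MISSES = 8

#0 0x136→b38/s6 MISS; vc=[]
#1 0x132→b38/s6 L1-HIT; vc=[]
#2 0x130→b38/s6 L1-HIT; vc=[]
#3 0x136→b38/s6 L1-HIT; vc=[]
#4 0x1b3→b54/s6 MISS; vc=[38]
#5 0x1b3→b54/s6 L1-HIT; vc=[38]
#6 0x4f→b9/s1 MISS; vc=[38]
#7 0x1b7→b54/s6 L1-HIT; vc=[38]
#8 0x136→b38/s6 VC-HIT; vc=[54]
#9 0xc8→b25/s1 MISS; vc=[54,9]
#10 0xed→b29/s5 MISS; vc=[54,9]
#11 0x18a→b49/s1 MISS; vc=[54,9,25]
#12 0x45→b8/s0 MISS; vc=[54,9,25]
#13 0x85→b16/s0 MISS; vc=[54,9,25,8]
#14 0x42→b8/s0 VC-HIT; vc=[54,9,25,16]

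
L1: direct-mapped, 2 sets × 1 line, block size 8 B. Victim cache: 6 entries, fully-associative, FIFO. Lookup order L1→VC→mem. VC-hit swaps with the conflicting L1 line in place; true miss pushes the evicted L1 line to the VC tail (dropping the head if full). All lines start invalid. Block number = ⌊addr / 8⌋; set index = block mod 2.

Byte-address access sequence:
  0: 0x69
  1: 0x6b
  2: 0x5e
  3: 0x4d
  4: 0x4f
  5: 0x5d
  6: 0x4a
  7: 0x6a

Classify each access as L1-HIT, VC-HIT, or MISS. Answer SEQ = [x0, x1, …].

SEQ = [MISS, L1-HIT, MISS, MISS, L1-HIT, VC-HIT, VC-HIT, VC-HIT]

0: 0x69 (blk 13, set 1) → MISS  vc=[]
1: 0x6b (blk 13, set 1) → L1-HIT  vc=[]
2: 0x5e (blk 11, set 1) → MISS  vc=[13]
3: 0x4d (blk 9, set 1) → MISS  vc=[13, 11]
4: 0x4f (blk 9, set 1) → L1-HIT  vc=[13, 11]
5: 0x5d (blk 11, set 1) → VC-HIT  vc=[13, 9]
6: 0x4a (blk 9, set 1) → VC-HIT  vc=[13, 11]
7: 0x6a (blk 13, set 1) → VC-HIT  vc=[9, 11]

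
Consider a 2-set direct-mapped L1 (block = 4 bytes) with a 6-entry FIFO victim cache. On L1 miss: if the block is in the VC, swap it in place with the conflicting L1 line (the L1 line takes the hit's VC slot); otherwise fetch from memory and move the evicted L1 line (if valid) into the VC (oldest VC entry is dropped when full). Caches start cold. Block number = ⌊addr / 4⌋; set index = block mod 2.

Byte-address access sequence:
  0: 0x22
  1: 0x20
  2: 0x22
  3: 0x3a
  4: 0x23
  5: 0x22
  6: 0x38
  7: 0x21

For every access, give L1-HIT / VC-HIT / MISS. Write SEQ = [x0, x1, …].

0: 0x22 (blk 8, set 0) → MISS  vc=[]
1: 0x20 (blk 8, set 0) → L1-HIT  vc=[]
2: 0x22 (blk 8, set 0) → L1-HIT  vc=[]
3: 0x3a (blk 14, set 0) → MISS  vc=[8]
4: 0x23 (blk 8, set 0) → VC-HIT  vc=[14]
5: 0x22 (blk 8, set 0) → L1-HIT  vc=[14]
6: 0x38 (blk 14, set 0) → VC-HIT  vc=[8]
7: 0x21 (blk 8, set 0) → VC-HIT  vc=[14]

SEQ = [MISS, L1-HIT, L1-HIT, MISS, VC-HIT, L1-HIT, VC-HIT, VC-HIT]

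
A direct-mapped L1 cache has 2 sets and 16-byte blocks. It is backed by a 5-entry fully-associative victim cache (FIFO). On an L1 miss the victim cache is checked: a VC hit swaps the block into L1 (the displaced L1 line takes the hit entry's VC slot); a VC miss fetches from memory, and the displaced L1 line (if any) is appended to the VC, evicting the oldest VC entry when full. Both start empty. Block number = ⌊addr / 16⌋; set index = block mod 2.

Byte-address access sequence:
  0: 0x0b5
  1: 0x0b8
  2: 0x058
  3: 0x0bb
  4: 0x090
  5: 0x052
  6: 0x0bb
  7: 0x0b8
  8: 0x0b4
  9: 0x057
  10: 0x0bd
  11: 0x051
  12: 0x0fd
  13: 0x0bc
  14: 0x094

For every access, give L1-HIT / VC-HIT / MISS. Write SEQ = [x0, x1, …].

0: 0xb5 (blk 11, set 1) → MISS  vc=[]
1: 0xb8 (blk 11, set 1) → L1-HIT  vc=[]
2: 0x58 (blk 5, set 1) → MISS  vc=[11]
3: 0xbb (blk 11, set 1) → VC-HIT  vc=[5]
4: 0x90 (blk 9, set 1) → MISS  vc=[5, 11]
5: 0x52 (blk 5, set 1) → VC-HIT  vc=[9, 11]
6: 0xbb (blk 11, set 1) → VC-HIT  vc=[9, 5]
7: 0xb8 (blk 11, set 1) → L1-HIT  vc=[9, 5]
8: 0xb4 (blk 11, set 1) → L1-HIT  vc=[9, 5]
9: 0x57 (blk 5, set 1) → VC-HIT  vc=[9, 11]
10: 0xbd (blk 11, set 1) → VC-HIT  vc=[9, 5]
11: 0x51 (blk 5, set 1) → VC-HIT  vc=[9, 11]
12: 0xfd (blk 15, set 1) → MISS  vc=[9, 11, 5]
13: 0xbc (blk 11, set 1) → VC-HIT  vc=[9, 15, 5]
14: 0x94 (blk 9, set 1) → VC-HIT  vc=[11, 15, 5]

SEQ = [MISS, L1-HIT, MISS, VC-HIT, MISS, VC-HIT, VC-HIT, L1-HIT, L1-HIT, VC-HIT, VC-HIT, VC-HIT, MISS, VC-HIT, VC-HIT]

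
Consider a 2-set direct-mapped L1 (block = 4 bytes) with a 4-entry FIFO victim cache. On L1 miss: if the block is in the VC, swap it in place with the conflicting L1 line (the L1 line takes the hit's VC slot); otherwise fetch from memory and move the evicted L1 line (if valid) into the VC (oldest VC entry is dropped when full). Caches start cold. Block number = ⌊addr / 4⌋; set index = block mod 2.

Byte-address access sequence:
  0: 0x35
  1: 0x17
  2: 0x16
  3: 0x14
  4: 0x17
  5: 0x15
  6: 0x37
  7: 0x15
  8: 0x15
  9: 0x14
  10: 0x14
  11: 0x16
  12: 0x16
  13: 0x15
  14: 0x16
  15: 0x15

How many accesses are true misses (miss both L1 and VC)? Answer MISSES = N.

MISSES = 2

0: 0x35 (blk 13, set 1) → MISS  vc=[]
1: 0x17 (blk 5, set 1) → MISS  vc=[13]
2: 0x16 (blk 5, set 1) → L1-HIT  vc=[13]
3: 0x14 (blk 5, set 1) → L1-HIT  vc=[13]
4: 0x17 (blk 5, set 1) → L1-HIT  vc=[13]
5: 0x15 (blk 5, set 1) → L1-HIT  vc=[13]
6: 0x37 (blk 13, set 1) → VC-HIT  vc=[5]
7: 0x15 (blk 5, set 1) → VC-HIT  vc=[13]
8: 0x15 (blk 5, set 1) → L1-HIT  vc=[13]
9: 0x14 (blk 5, set 1) → L1-HIT  vc=[13]
10: 0x14 (blk 5, set 1) → L1-HIT  vc=[13]
11: 0x16 (blk 5, set 1) → L1-HIT  vc=[13]
12: 0x16 (blk 5, set 1) → L1-HIT  vc=[13]
13: 0x15 (blk 5, set 1) → L1-HIT  vc=[13]
14: 0x16 (blk 5, set 1) → L1-HIT  vc=[13]
15: 0x15 (blk 5, set 1) → L1-HIT  vc=[13]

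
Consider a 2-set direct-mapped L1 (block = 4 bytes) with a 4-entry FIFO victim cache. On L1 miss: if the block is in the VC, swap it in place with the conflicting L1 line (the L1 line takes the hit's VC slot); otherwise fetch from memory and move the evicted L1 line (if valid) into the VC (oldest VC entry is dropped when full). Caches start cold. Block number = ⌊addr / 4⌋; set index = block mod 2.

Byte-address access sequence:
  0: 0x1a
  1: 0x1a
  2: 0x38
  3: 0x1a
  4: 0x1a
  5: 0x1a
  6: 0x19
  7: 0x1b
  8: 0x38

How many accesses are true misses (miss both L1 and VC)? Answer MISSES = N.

  [0] addr=0x1a blk=6 s=0: MISS | VC []
  [1] addr=0x1a blk=6 s=0: L1-HIT | VC []
  [2] addr=0x38 blk=14 s=0: MISS | VC [6]
  [3] addr=0x1a blk=6 s=0: VC-HIT | VC [14]
  [4] addr=0x1a blk=6 s=0: L1-HIT | VC [14]
  [5] addr=0x1a blk=6 s=0: L1-HIT | VC [14]
  [6] addr=0x19 blk=6 s=0: L1-HIT | VC [14]
  [7] addr=0x1b blk=6 s=0: L1-HIT | VC [14]
  [8] addr=0x38 blk=14 s=0: VC-HIT | VC [6]

MISSES = 2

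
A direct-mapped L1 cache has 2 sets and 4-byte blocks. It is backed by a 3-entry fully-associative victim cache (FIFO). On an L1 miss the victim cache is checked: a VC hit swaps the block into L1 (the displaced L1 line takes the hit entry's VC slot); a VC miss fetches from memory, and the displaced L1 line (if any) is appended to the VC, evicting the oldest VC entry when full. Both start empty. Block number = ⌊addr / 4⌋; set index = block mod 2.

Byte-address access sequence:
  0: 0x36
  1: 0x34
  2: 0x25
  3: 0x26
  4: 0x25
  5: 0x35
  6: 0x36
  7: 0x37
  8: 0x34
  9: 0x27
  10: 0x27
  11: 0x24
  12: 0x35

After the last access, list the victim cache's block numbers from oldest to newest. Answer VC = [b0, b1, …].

0: 0x36 (blk 13, set 1) → MISS  vc=[]
1: 0x34 (blk 13, set 1) → L1-HIT  vc=[]
2: 0x25 (blk 9, set 1) → MISS  vc=[13]
3: 0x26 (blk 9, set 1) → L1-HIT  vc=[13]
4: 0x25 (blk 9, set 1) → L1-HIT  vc=[13]
5: 0x35 (blk 13, set 1) → VC-HIT  vc=[9]
6: 0x36 (blk 13, set 1) → L1-HIT  vc=[9]
7: 0x37 (blk 13, set 1) → L1-HIT  vc=[9]
8: 0x34 (blk 13, set 1) → L1-HIT  vc=[9]
9: 0x27 (blk 9, set 1) → VC-HIT  vc=[13]
10: 0x27 (blk 9, set 1) → L1-HIT  vc=[13]
11: 0x24 (blk 9, set 1) → L1-HIT  vc=[13]
12: 0x35 (blk 13, set 1) → VC-HIT  vc=[9]

VC = [9]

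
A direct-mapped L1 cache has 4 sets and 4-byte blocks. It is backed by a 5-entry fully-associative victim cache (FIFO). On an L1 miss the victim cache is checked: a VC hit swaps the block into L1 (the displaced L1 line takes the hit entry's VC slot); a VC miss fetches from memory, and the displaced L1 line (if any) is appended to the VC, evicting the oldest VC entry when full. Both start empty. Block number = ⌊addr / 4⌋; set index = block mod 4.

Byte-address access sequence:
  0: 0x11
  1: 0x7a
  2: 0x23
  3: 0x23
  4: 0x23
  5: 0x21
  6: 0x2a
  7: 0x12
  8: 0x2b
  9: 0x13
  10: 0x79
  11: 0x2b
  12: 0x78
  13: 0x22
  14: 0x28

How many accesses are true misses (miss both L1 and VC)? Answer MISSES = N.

MISSES = 4

  [0] addr=0x11 blk=4 s=0: MISS | VC []
  [1] addr=0x7a blk=30 s=2: MISS | VC []
  [2] addr=0x23 blk=8 s=0: MISS | VC [4]
  [3] addr=0x23 blk=8 s=0: L1-HIT | VC [4]
  [4] addr=0x23 blk=8 s=0: L1-HIT | VC [4]
  [5] addr=0x21 blk=8 s=0: L1-HIT | VC [4]
  [6] addr=0x2a blk=10 s=2: MISS | VC [4, 30]
  [7] addr=0x12 blk=4 s=0: VC-HIT | VC [8, 30]
  [8] addr=0x2b blk=10 s=2: L1-HIT | VC [8, 30]
  [9] addr=0x13 blk=4 s=0: L1-HIT | VC [8, 30]
  [10] addr=0x79 blk=30 s=2: VC-HIT | VC [8, 10]
  [11] addr=0x2b blk=10 s=2: VC-HIT | VC [8, 30]
  [12] addr=0x78 blk=30 s=2: VC-HIT | VC [8, 10]
  [13] addr=0x22 blk=8 s=0: VC-HIT | VC [4, 10]
  [14] addr=0x28 blk=10 s=2: VC-HIT | VC [4, 30]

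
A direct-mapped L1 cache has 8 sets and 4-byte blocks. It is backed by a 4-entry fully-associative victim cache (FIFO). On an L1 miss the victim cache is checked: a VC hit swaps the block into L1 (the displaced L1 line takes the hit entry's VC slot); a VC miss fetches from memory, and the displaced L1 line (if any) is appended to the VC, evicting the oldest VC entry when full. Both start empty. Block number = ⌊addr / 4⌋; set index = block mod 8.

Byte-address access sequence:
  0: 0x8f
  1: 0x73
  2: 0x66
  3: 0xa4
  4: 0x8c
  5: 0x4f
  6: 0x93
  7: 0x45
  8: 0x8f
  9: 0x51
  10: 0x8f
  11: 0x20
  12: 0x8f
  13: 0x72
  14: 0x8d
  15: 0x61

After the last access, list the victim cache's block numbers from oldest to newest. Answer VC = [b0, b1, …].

0: 0x8f (blk 35, set 3) → MISS  vc=[]
1: 0x73 (blk 28, set 4) → MISS  vc=[]
2: 0x66 (blk 25, set 1) → MISS  vc=[]
3: 0xa4 (blk 41, set 1) → MISS  vc=[25]
4: 0x8c (blk 35, set 3) → L1-HIT  vc=[25]
5: 0x4f (blk 19, set 3) → MISS  vc=[25, 35]
6: 0x93 (blk 36, set 4) → MISS  vc=[25, 35, 28]
7: 0x45 (blk 17, set 1) → MISS  vc=[25, 35, 28, 41]
8: 0x8f (blk 35, set 3) → VC-HIT  vc=[25, 19, 28, 41]
9: 0x51 (blk 20, set 4) → MISS  vc=[19, 28, 41, 36]
10: 0x8f (blk 35, set 3) → L1-HIT  vc=[19, 28, 41, 36]
11: 0x20 (blk 8, set 0) → MISS  vc=[19, 28, 41, 36]
12: 0x8f (blk 35, set 3) → L1-HIT  vc=[19, 28, 41, 36]
13: 0x72 (blk 28, set 4) → VC-HIT  vc=[19, 20, 41, 36]
14: 0x8d (blk 35, set 3) → L1-HIT  vc=[19, 20, 41, 36]
15: 0x61 (blk 24, set 0) → MISS  vc=[20, 41, 36, 8]

VC = [20, 41, 36, 8]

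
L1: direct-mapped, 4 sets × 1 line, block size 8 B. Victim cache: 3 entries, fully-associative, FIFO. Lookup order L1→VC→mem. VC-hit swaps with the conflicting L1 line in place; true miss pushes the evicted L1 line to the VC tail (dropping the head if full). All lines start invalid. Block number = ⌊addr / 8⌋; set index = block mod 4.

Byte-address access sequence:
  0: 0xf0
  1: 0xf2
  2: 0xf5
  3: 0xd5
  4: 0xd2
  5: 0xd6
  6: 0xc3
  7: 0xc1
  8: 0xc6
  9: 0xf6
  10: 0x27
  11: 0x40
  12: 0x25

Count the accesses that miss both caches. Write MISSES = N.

0: 0xf0 (blk 30, set 2) → MISS  vc=[]
1: 0xf2 (blk 30, set 2) → L1-HIT  vc=[]
2: 0xf5 (blk 30, set 2) → L1-HIT  vc=[]
3: 0xd5 (blk 26, set 2) → MISS  vc=[30]
4: 0xd2 (blk 26, set 2) → L1-HIT  vc=[30]
5: 0xd6 (blk 26, set 2) → L1-HIT  vc=[30]
6: 0xc3 (blk 24, set 0) → MISS  vc=[30]
7: 0xc1 (blk 24, set 0) → L1-HIT  vc=[30]
8: 0xc6 (blk 24, set 0) → L1-HIT  vc=[30]
9: 0xf6 (blk 30, set 2) → VC-HIT  vc=[26]
10: 0x27 (blk 4, set 0) → MISS  vc=[26, 24]
11: 0x40 (blk 8, set 0) → MISS  vc=[26, 24, 4]
12: 0x25 (blk 4, set 0) → VC-HIT  vc=[26, 24, 8]

MISSES = 5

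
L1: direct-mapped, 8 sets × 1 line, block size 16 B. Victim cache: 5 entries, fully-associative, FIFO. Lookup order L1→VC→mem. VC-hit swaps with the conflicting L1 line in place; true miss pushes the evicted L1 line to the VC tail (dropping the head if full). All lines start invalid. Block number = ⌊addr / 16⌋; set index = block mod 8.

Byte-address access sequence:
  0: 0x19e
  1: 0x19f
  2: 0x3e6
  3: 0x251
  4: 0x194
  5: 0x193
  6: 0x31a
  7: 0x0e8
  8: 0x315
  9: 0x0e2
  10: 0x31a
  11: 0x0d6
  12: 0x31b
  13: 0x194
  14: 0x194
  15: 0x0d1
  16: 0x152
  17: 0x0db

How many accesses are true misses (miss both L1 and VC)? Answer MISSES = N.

  [0] addr=0x19e blk=25 s=1: MISS | VC []
  [1] addr=0x19f blk=25 s=1: L1-HIT | VC []
  [2] addr=0x3e6 blk=62 s=6: MISS | VC []
  [3] addr=0x251 blk=37 s=5: MISS | VC []
  [4] addr=0x194 blk=25 s=1: L1-HIT | VC []
  [5] addr=0x193 blk=25 s=1: L1-HIT | VC []
  [6] addr=0x31a blk=49 s=1: MISS | VC [25]
  [7] addr=0xe8 blk=14 s=6: MISS | VC [25, 62]
  [8] addr=0x315 blk=49 s=1: L1-HIT | VC [25, 62]
  [9] addr=0xe2 blk=14 s=6: L1-HIT | VC [25, 62]
  [10] addr=0x31a blk=49 s=1: L1-HIT | VC [25, 62]
  [11] addr=0xd6 blk=13 s=5: MISS | VC [25, 62, 37]
  [12] addr=0x31b blk=49 s=1: L1-HIT | VC [25, 62, 37]
  [13] addr=0x194 blk=25 s=1: VC-HIT | VC [49, 62, 37]
  [14] addr=0x194 blk=25 s=1: L1-HIT | VC [49, 62, 37]
  [15] addr=0xd1 blk=13 s=5: L1-HIT | VC [49, 62, 37]
  [16] addr=0x152 blk=21 s=5: MISS | VC [49, 62, 37, 13]
  [17] addr=0xdb blk=13 s=5: VC-HIT | VC [49, 62, 37, 21]

MISSES = 7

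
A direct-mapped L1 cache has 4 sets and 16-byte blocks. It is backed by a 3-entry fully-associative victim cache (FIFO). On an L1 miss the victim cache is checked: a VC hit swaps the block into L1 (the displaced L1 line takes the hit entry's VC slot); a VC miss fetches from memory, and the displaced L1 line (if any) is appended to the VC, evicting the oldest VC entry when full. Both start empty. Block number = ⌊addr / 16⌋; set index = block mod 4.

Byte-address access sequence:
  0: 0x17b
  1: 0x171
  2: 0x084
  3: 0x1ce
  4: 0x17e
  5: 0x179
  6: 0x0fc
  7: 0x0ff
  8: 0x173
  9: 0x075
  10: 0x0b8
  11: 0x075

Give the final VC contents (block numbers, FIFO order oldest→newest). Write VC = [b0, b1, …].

VC = [15, 23, 11]

  [0] addr=0x17b blk=23 s=3: MISS | VC []
  [1] addr=0x171 blk=23 s=3: L1-HIT | VC []
  [2] addr=0x84 blk=8 s=0: MISS | VC []
  [3] addr=0x1ce blk=28 s=0: MISS | VC [8]
  [4] addr=0x17e blk=23 s=3: L1-HIT | VC [8]
  [5] addr=0x179 blk=23 s=3: L1-HIT | VC [8]
  [6] addr=0xfc blk=15 s=3: MISS | VC [8, 23]
  [7] addr=0xff blk=15 s=3: L1-HIT | VC [8, 23]
  [8] addr=0x173 blk=23 s=3: VC-HIT | VC [8, 15]
  [9] addr=0x75 blk=7 s=3: MISS | VC [8, 15, 23]
  [10] addr=0xb8 blk=11 s=3: MISS | VC [15, 23, 7]
  [11] addr=0x75 blk=7 s=3: VC-HIT | VC [15, 23, 11]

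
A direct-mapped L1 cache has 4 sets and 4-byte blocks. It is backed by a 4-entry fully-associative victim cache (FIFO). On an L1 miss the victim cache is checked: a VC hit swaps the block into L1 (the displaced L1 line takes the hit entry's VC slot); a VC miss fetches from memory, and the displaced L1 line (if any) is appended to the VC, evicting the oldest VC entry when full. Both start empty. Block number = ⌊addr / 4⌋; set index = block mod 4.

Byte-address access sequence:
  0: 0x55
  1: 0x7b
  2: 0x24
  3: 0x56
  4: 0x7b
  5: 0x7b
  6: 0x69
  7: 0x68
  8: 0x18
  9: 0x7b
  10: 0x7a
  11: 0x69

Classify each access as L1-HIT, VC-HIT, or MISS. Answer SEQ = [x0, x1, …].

0: 0x55 (blk 21, set 1) → MISS  vc=[]
1: 0x7b (blk 30, set 2) → MISS  vc=[]
2: 0x24 (blk 9, set 1) → MISS  vc=[21]
3: 0x56 (blk 21, set 1) → VC-HIT  vc=[9]
4: 0x7b (blk 30, set 2) → L1-HIT  vc=[9]
5: 0x7b (blk 30, set 2) → L1-HIT  vc=[9]
6: 0x69 (blk 26, set 2) → MISS  vc=[9, 30]
7: 0x68 (blk 26, set 2) → L1-HIT  vc=[9, 30]
8: 0x18 (blk 6, set 2) → MISS  vc=[9, 30, 26]
9: 0x7b (blk 30, set 2) → VC-HIT  vc=[9, 6, 26]
10: 0x7a (blk 30, set 2) → L1-HIT  vc=[9, 6, 26]
11: 0x69 (blk 26, set 2) → VC-HIT  vc=[9, 6, 30]

SEQ = [MISS, MISS, MISS, VC-HIT, L1-HIT, L1-HIT, MISS, L1-HIT, MISS, VC-HIT, L1-HIT, VC-HIT]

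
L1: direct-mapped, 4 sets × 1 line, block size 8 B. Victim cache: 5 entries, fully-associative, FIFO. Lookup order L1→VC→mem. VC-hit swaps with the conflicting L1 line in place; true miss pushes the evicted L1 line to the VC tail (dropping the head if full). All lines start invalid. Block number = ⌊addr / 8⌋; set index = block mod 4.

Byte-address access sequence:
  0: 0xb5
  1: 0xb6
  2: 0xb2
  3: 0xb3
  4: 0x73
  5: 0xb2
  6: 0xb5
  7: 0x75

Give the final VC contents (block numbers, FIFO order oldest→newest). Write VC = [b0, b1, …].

VC = [22]

0: 0xb5 (blk 22, set 2) → MISS  vc=[]
1: 0xb6 (blk 22, set 2) → L1-HIT  vc=[]
2: 0xb2 (blk 22, set 2) → L1-HIT  vc=[]
3: 0xb3 (blk 22, set 2) → L1-HIT  vc=[]
4: 0x73 (blk 14, set 2) → MISS  vc=[22]
5: 0xb2 (blk 22, set 2) → VC-HIT  vc=[14]
6: 0xb5 (blk 22, set 2) → L1-HIT  vc=[14]
7: 0x75 (blk 14, set 2) → VC-HIT  vc=[22]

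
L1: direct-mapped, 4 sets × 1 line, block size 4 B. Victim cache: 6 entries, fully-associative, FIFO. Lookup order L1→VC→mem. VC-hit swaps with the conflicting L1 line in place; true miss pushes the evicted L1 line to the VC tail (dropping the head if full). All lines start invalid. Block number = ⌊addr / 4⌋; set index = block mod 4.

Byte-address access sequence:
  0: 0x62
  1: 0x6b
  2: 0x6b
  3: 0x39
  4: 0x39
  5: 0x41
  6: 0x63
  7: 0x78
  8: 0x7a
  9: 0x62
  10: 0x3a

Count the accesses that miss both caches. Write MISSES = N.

MISSES = 5

  [0] addr=0x62 blk=24 s=0: MISS | VC []
  [1] addr=0x6b blk=26 s=2: MISS | VC []
  [2] addr=0x6b blk=26 s=2: L1-HIT | VC []
  [3] addr=0x39 blk=14 s=2: MISS | VC [26]
  [4] addr=0x39 blk=14 s=2: L1-HIT | VC [26]
  [5] addr=0x41 blk=16 s=0: MISS | VC [26, 24]
  [6] addr=0x63 blk=24 s=0: VC-HIT | VC [26, 16]
  [7] addr=0x78 blk=30 s=2: MISS | VC [26, 16, 14]
  [8] addr=0x7a blk=30 s=2: L1-HIT | VC [26, 16, 14]
  [9] addr=0x62 blk=24 s=0: L1-HIT | VC [26, 16, 14]
  [10] addr=0x3a blk=14 s=2: VC-HIT | VC [26, 16, 30]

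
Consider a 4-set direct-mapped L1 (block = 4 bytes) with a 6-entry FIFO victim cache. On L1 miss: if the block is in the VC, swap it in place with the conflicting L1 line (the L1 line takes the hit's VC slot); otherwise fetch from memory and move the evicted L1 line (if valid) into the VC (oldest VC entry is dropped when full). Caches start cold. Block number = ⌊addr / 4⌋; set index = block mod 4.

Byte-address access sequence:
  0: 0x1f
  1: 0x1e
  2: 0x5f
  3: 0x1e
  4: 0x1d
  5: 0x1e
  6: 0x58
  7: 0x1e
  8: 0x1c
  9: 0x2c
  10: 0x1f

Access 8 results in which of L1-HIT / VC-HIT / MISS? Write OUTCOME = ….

OUTCOME = L1-HIT

0: 0x1f (blk 7, set 3) → MISS  vc=[]
1: 0x1e (blk 7, set 3) → L1-HIT  vc=[]
2: 0x5f (blk 23, set 3) → MISS  vc=[7]
3: 0x1e (blk 7, set 3) → VC-HIT  vc=[23]
4: 0x1d (blk 7, set 3) → L1-HIT  vc=[23]
5: 0x1e (blk 7, set 3) → L1-HIT  vc=[23]
6: 0x58 (blk 22, set 2) → MISS  vc=[23]
7: 0x1e (blk 7, set 3) → L1-HIT  vc=[23]
8: 0x1c (blk 7, set 3) → L1-HIT  vc=[23]
9: 0x2c (blk 11, set 3) → MISS  vc=[23, 7]
10: 0x1f (blk 7, set 3) → VC-HIT  vc=[23, 11]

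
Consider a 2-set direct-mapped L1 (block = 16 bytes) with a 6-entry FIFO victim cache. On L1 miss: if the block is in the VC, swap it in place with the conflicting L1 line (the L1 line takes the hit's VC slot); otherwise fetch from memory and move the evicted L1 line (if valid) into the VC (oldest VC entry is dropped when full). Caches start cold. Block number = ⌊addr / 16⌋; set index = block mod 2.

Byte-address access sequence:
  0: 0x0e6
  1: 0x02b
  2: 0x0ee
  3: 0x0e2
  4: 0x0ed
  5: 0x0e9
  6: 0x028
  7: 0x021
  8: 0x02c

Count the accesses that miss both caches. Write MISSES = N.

0: 0xe6 (blk 14, set 0) → MISS  vc=[]
1: 0x2b (blk 2, set 0) → MISS  vc=[14]
2: 0xee (blk 14, set 0) → VC-HIT  vc=[2]
3: 0xe2 (blk 14, set 0) → L1-HIT  vc=[2]
4: 0xed (blk 14, set 0) → L1-HIT  vc=[2]
5: 0xe9 (blk 14, set 0) → L1-HIT  vc=[2]
6: 0x28 (blk 2, set 0) → VC-HIT  vc=[14]
7: 0x21 (blk 2, set 0) → L1-HIT  vc=[14]
8: 0x2c (blk 2, set 0) → L1-HIT  vc=[14]

MISSES = 2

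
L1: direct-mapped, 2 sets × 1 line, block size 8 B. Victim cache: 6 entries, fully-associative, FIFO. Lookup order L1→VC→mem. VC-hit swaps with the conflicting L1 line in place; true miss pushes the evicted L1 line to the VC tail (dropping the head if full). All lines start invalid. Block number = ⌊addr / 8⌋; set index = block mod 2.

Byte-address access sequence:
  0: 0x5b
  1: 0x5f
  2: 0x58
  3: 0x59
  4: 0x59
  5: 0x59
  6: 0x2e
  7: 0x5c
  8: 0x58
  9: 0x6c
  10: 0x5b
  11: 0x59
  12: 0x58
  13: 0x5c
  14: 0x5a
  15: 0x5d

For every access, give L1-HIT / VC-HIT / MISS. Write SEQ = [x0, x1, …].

#0 0x5b→b11/s1 MISS; vc=[]
#1 0x5f→b11/s1 L1-HIT; vc=[]
#2 0x58→b11/s1 L1-HIT; vc=[]
#3 0x59→b11/s1 L1-HIT; vc=[]
#4 0x59→b11/s1 L1-HIT; vc=[]
#5 0x59→b11/s1 L1-HIT; vc=[]
#6 0x2e→b5/s1 MISS; vc=[11]
#7 0x5c→b11/s1 VC-HIT; vc=[5]
#8 0x58→b11/s1 L1-HIT; vc=[5]
#9 0x6c→b13/s1 MISS; vc=[5,11]
#10 0x5b→b11/s1 VC-HIT; vc=[5,13]
#11 0x59→b11/s1 L1-HIT; vc=[5,13]
#12 0x58→b11/s1 L1-HIT; vc=[5,13]
#13 0x5c→b11/s1 L1-HIT; vc=[5,13]
#14 0x5a→b11/s1 L1-HIT; vc=[5,13]
#15 0x5d→b11/s1 L1-HIT; vc=[5,13]

SEQ = [MISS, L1-HIT, L1-HIT, L1-HIT, L1-HIT, L1-HIT, MISS, VC-HIT, L1-HIT, MISS, VC-HIT, L1-HIT, L1-HIT, L1-HIT, L1-HIT, L1-HIT]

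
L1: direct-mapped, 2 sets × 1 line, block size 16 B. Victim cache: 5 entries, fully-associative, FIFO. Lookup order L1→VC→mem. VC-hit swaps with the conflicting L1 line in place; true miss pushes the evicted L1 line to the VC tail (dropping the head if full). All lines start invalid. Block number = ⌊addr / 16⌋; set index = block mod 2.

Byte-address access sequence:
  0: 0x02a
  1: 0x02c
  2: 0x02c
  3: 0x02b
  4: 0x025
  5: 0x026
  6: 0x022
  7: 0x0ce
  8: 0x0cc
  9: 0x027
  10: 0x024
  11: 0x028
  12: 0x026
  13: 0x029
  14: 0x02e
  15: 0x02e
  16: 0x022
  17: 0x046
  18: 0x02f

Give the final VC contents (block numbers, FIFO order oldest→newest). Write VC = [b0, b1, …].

0: 0x2a (blk 2, set 0) → MISS  vc=[]
1: 0x2c (blk 2, set 0) → L1-HIT  vc=[]
2: 0x2c (blk 2, set 0) → L1-HIT  vc=[]
3: 0x2b (blk 2, set 0) → L1-HIT  vc=[]
4: 0x25 (blk 2, set 0) → L1-HIT  vc=[]
5: 0x26 (blk 2, set 0) → L1-HIT  vc=[]
6: 0x22 (blk 2, set 0) → L1-HIT  vc=[]
7: 0xce (blk 12, set 0) → MISS  vc=[2]
8: 0xcc (blk 12, set 0) → L1-HIT  vc=[2]
9: 0x27 (blk 2, set 0) → VC-HIT  vc=[12]
10: 0x24 (blk 2, set 0) → L1-HIT  vc=[12]
11: 0x28 (blk 2, set 0) → L1-HIT  vc=[12]
12: 0x26 (blk 2, set 0) → L1-HIT  vc=[12]
13: 0x29 (blk 2, set 0) → L1-HIT  vc=[12]
14: 0x2e (blk 2, set 0) → L1-HIT  vc=[12]
15: 0x2e (blk 2, set 0) → L1-HIT  vc=[12]
16: 0x22 (blk 2, set 0) → L1-HIT  vc=[12]
17: 0x46 (blk 4, set 0) → MISS  vc=[12, 2]
18: 0x2f (blk 2, set 0) → VC-HIT  vc=[12, 4]

VC = [12, 4]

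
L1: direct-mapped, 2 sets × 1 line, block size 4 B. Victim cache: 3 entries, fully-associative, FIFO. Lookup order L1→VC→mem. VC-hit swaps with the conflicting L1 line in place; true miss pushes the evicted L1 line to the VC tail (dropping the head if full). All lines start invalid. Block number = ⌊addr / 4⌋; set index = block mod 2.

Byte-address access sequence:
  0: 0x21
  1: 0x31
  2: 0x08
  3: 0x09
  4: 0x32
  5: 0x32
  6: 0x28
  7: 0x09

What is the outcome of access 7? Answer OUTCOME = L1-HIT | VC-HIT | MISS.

#0 0x21→b8/s0 MISS; vc=[]
#1 0x31→b12/s0 MISS; vc=[8]
#2 0x8→b2/s0 MISS; vc=[8,12]
#3 0x9→b2/s0 L1-HIT; vc=[8,12]
#4 0x32→b12/s0 VC-HIT; vc=[8,2]
#5 0x32→b12/s0 L1-HIT; vc=[8,2]
#6 0x28→b10/s0 MISS; vc=[8,2,12]
#7 0x9→b2/s0 VC-HIT; vc=[8,10,12]

OUTCOME = VC-HIT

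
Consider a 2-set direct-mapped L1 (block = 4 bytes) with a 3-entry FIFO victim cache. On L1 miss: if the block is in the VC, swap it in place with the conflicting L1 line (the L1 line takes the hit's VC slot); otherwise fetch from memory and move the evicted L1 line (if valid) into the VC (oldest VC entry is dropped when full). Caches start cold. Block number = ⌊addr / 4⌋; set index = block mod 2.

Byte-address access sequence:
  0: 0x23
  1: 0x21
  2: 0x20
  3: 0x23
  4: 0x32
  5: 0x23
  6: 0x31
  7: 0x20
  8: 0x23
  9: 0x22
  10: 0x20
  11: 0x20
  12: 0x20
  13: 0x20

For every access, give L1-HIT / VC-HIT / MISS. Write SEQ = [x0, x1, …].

SEQ = [MISS, L1-HIT, L1-HIT, L1-HIT, MISS, VC-HIT, VC-HIT, VC-HIT, L1-HIT, L1-HIT, L1-HIT, L1-HIT, L1-HIT, L1-HIT]

  [0] addr=0x23 blk=8 s=0: MISS | VC []
  [1] addr=0x21 blk=8 s=0: L1-HIT | VC []
  [2] addr=0x20 blk=8 s=0: L1-HIT | VC []
  [3] addr=0x23 blk=8 s=0: L1-HIT | VC []
  [4] addr=0x32 blk=12 s=0: MISS | VC [8]
  [5] addr=0x23 blk=8 s=0: VC-HIT | VC [12]
  [6] addr=0x31 blk=12 s=0: VC-HIT | VC [8]
  [7] addr=0x20 blk=8 s=0: VC-HIT | VC [12]
  [8] addr=0x23 blk=8 s=0: L1-HIT | VC [12]
  [9] addr=0x22 blk=8 s=0: L1-HIT | VC [12]
  [10] addr=0x20 blk=8 s=0: L1-HIT | VC [12]
  [11] addr=0x20 blk=8 s=0: L1-HIT | VC [12]
  [12] addr=0x20 blk=8 s=0: L1-HIT | VC [12]
  [13] addr=0x20 blk=8 s=0: L1-HIT | VC [12]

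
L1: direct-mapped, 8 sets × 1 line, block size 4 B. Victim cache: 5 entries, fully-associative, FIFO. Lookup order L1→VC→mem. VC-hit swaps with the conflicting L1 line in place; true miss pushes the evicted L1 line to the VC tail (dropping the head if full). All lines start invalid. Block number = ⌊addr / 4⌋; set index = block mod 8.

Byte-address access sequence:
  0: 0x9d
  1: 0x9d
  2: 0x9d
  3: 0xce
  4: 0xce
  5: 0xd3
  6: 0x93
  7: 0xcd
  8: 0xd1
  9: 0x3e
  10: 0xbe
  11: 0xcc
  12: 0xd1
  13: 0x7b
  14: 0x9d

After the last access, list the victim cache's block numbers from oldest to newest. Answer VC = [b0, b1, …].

VC = [36, 47, 15]

0: 0x9d (blk 39, set 7) → MISS  vc=[]
1: 0x9d (blk 39, set 7) → L1-HIT  vc=[]
2: 0x9d (blk 39, set 7) → L1-HIT  vc=[]
3: 0xce (blk 51, set 3) → MISS  vc=[]
4: 0xce (blk 51, set 3) → L1-HIT  vc=[]
5: 0xd3 (blk 52, set 4) → MISS  vc=[]
6: 0x93 (blk 36, set 4) → MISS  vc=[52]
7: 0xcd (blk 51, set 3) → L1-HIT  vc=[52]
8: 0xd1 (blk 52, set 4) → VC-HIT  vc=[36]
9: 0x3e (blk 15, set 7) → MISS  vc=[36, 39]
10: 0xbe (blk 47, set 7) → MISS  vc=[36, 39, 15]
11: 0xcc (blk 51, set 3) → L1-HIT  vc=[36, 39, 15]
12: 0xd1 (blk 52, set 4) → L1-HIT  vc=[36, 39, 15]
13: 0x7b (blk 30, set 6) → MISS  vc=[36, 39, 15]
14: 0x9d (blk 39, set 7) → VC-HIT  vc=[36, 47, 15]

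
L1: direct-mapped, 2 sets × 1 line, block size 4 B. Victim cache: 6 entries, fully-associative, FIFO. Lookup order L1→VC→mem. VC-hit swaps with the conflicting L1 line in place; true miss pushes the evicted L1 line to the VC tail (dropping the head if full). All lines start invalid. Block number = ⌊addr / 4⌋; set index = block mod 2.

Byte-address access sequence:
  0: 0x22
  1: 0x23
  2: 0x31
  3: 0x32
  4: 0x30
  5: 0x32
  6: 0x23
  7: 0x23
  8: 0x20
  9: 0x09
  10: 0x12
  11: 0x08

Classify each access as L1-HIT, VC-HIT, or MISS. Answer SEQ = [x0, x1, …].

  [0] addr=0x22 blk=8 s=0: MISS | VC []
  [1] addr=0x23 blk=8 s=0: L1-HIT | VC []
  [2] addr=0x31 blk=12 s=0: MISS | VC [8]
  [3] addr=0x32 blk=12 s=0: L1-HIT | VC [8]
  [4] addr=0x30 blk=12 s=0: L1-HIT | VC [8]
  [5] addr=0x32 blk=12 s=0: L1-HIT | VC [8]
  [6] addr=0x23 blk=8 s=0: VC-HIT | VC [12]
  [7] addr=0x23 blk=8 s=0: L1-HIT | VC [12]
  [8] addr=0x20 blk=8 s=0: L1-HIT | VC [12]
  [9] addr=0x9 blk=2 s=0: MISS | VC [12, 8]
  [10] addr=0x12 blk=4 s=0: MISS | VC [12, 8, 2]
  [11] addr=0x8 blk=2 s=0: VC-HIT | VC [12, 8, 4]

SEQ = [MISS, L1-HIT, MISS, L1-HIT, L1-HIT, L1-HIT, VC-HIT, L1-HIT, L1-HIT, MISS, MISS, VC-HIT]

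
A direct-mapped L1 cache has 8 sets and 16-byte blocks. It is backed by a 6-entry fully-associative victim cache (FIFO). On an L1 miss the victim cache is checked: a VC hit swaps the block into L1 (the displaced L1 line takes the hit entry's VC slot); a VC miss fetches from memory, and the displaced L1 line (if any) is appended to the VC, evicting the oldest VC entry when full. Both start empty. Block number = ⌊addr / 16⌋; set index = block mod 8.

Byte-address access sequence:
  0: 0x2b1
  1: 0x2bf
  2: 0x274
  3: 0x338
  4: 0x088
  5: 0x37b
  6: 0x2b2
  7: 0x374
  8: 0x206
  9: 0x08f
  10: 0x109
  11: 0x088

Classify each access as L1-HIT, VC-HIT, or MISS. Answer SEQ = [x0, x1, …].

SEQ = [MISS, L1-HIT, MISS, MISS, MISS, MISS, VC-HIT, L1-HIT, MISS, VC-HIT, MISS, VC-HIT]

#0 0x2b1→b43/s3 MISS; vc=[]
#1 0x2bf→b43/s3 L1-HIT; vc=[]
#2 0x274→b39/s7 MISS; vc=[]
#3 0x338→b51/s3 MISS; vc=[43]
#4 0x88→b8/s0 MISS; vc=[43]
#5 0x37b→b55/s7 MISS; vc=[43,39]
#6 0x2b2→b43/s3 VC-HIT; vc=[51,39]
#7 0x374→b55/s7 L1-HIT; vc=[51,39]
#8 0x206→b32/s0 MISS; vc=[51,39,8]
#9 0x8f→b8/s0 VC-HIT; vc=[51,39,32]
#10 0x109→b16/s0 MISS; vc=[51,39,32,8]
#11 0x88→b8/s0 VC-HIT; vc=[51,39,32,16]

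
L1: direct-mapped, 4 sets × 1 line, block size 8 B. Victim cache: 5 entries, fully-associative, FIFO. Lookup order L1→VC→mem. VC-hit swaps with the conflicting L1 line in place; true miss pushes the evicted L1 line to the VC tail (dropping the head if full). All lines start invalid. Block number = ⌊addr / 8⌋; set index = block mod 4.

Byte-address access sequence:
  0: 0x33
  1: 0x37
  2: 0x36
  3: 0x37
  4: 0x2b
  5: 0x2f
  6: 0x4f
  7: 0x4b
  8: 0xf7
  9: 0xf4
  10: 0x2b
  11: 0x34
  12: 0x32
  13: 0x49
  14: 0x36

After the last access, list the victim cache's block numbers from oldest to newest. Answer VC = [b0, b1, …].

VC = [5, 30]

#0 0x33→b6/s2 MISS; vc=[]
#1 0x37→b6/s2 L1-HIT; vc=[]
#2 0x36→b6/s2 L1-HIT; vc=[]
#3 0x37→b6/s2 L1-HIT; vc=[]
#4 0x2b→b5/s1 MISS; vc=[]
#5 0x2f→b5/s1 L1-HIT; vc=[]
#6 0x4f→b9/s1 MISS; vc=[5]
#7 0x4b→b9/s1 L1-HIT; vc=[5]
#8 0xf7→b30/s2 MISS; vc=[5,6]
#9 0xf4→b30/s2 L1-HIT; vc=[5,6]
#10 0x2b→b5/s1 VC-HIT; vc=[9,6]
#11 0x34→b6/s2 VC-HIT; vc=[9,30]
#12 0x32→b6/s2 L1-HIT; vc=[9,30]
#13 0x49→b9/s1 VC-HIT; vc=[5,30]
#14 0x36→b6/s2 L1-HIT; vc=[5,30]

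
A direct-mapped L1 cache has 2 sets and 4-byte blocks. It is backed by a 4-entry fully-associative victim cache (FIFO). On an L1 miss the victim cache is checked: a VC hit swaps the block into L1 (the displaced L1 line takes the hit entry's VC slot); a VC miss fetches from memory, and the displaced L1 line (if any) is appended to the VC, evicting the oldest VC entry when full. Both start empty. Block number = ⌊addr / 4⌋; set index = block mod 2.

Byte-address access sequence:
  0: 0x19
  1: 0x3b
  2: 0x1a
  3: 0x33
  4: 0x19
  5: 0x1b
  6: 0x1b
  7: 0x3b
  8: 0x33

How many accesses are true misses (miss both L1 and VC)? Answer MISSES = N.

#0 0x19→b6/s0 MISS; vc=[]
#1 0x3b→b14/s0 MISS; vc=[6]
#2 0x1a→b6/s0 VC-HIT; vc=[14]
#3 0x33→b12/s0 MISS; vc=[14,6]
#4 0x19→b6/s0 VC-HIT; vc=[14,12]
#5 0x1b→b6/s0 L1-HIT; vc=[14,12]
#6 0x1b→b6/s0 L1-HIT; vc=[14,12]
#7 0x3b→b14/s0 VC-HIT; vc=[6,12]
#8 0x33→b12/s0 VC-HIT; vc=[6,14]

MISSES = 3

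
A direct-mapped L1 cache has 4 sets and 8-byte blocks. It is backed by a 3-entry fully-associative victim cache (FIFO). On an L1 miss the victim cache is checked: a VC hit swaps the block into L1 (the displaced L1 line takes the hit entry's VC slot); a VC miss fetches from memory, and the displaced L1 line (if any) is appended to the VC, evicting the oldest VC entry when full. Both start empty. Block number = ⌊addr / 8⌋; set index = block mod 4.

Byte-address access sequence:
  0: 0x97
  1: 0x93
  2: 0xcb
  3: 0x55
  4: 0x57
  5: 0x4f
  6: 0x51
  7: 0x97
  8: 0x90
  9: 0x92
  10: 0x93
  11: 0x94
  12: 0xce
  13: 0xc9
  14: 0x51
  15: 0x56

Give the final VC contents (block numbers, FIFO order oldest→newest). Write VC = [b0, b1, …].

#0 0x97→b18/s2 MISS; vc=[]
#1 0x93→b18/s2 L1-HIT; vc=[]
#2 0xcb→b25/s1 MISS; vc=[]
#3 0x55→b10/s2 MISS; vc=[18]
#4 0x57→b10/s2 L1-HIT; vc=[18]
#5 0x4f→b9/s1 MISS; vc=[18,25]
#6 0x51→b10/s2 L1-HIT; vc=[18,25]
#7 0x97→b18/s2 VC-HIT; vc=[10,25]
#8 0x90→b18/s2 L1-HIT; vc=[10,25]
#9 0x92→b18/s2 L1-HIT; vc=[10,25]
#10 0x93→b18/s2 L1-HIT; vc=[10,25]
#11 0x94→b18/s2 L1-HIT; vc=[10,25]
#12 0xce→b25/s1 VC-HIT; vc=[10,9]
#13 0xc9→b25/s1 L1-HIT; vc=[10,9]
#14 0x51→b10/s2 VC-HIT; vc=[18,9]
#15 0x56→b10/s2 L1-HIT; vc=[18,9]

VC = [18, 9]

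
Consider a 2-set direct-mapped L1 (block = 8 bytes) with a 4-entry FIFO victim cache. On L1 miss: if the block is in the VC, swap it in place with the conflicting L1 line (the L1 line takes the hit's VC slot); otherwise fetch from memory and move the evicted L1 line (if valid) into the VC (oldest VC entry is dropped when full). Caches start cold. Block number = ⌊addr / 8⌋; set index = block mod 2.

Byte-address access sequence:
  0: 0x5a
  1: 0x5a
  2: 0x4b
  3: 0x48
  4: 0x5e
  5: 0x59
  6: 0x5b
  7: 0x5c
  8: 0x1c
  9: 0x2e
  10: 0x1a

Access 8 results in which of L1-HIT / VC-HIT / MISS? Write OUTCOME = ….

OUTCOME = MISS

  [0] addr=0x5a blk=11 s=1: MISS | VC []
  [1] addr=0x5a blk=11 s=1: L1-HIT | VC []
  [2] addr=0x4b blk=9 s=1: MISS | VC [11]
  [3] addr=0x48 blk=9 s=1: L1-HIT | VC [11]
  [4] addr=0x5e blk=11 s=1: VC-HIT | VC [9]
  [5] addr=0x59 blk=11 s=1: L1-HIT | VC [9]
  [6] addr=0x5b blk=11 s=1: L1-HIT | VC [9]
  [7] addr=0x5c blk=11 s=1: L1-HIT | VC [9]
  [8] addr=0x1c blk=3 s=1: MISS | VC [9, 11]
  [9] addr=0x2e blk=5 s=1: MISS | VC [9, 11, 3]
  [10] addr=0x1a blk=3 s=1: VC-HIT | VC [9, 11, 5]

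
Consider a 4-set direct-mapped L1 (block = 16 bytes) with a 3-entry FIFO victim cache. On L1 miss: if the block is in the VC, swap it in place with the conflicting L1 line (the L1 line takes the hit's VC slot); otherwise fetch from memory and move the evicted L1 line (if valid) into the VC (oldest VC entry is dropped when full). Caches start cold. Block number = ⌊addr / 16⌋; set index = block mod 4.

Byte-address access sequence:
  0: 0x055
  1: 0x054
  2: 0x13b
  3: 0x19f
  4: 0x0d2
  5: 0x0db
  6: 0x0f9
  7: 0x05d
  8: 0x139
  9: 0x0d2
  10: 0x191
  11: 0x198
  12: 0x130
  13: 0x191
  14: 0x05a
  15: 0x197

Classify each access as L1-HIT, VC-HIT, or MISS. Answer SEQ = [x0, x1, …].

  [0] addr=0x55 blk=5 s=1: MISS | VC []
  [1] addr=0x54 blk=5 s=1: L1-HIT | VC []
  [2] addr=0x13b blk=19 s=3: MISS | VC []
  [3] addr=0x19f blk=25 s=1: MISS | VC [5]
  [4] addr=0xd2 blk=13 s=1: MISS | VC [5, 25]
  [5] addr=0xdb blk=13 s=1: L1-HIT | VC [5, 25]
  [6] addr=0xf9 blk=15 s=3: MISS | VC [5, 25, 19]
  [7] addr=0x5d blk=5 s=1: VC-HIT | VC [13, 25, 19]
  [8] addr=0x139 blk=19 s=3: VC-HIT | VC [13, 25, 15]
  [9] addr=0xd2 blk=13 s=1: VC-HIT | VC [5, 25, 15]
  [10] addr=0x191 blk=25 s=1: VC-HIT | VC [5, 13, 15]
  [11] addr=0x198 blk=25 s=1: L1-HIT | VC [5, 13, 15]
  [12] addr=0x130 blk=19 s=3: L1-HIT | VC [5, 13, 15]
  [13] addr=0x191 blk=25 s=1: L1-HIT | VC [5, 13, 15]
  [14] addr=0x5a blk=5 s=1: VC-HIT | VC [25, 13, 15]
  [15] addr=0x197 blk=25 s=1: VC-HIT | VC [5, 13, 15]

SEQ = [MISS, L1-HIT, MISS, MISS, MISS, L1-HIT, MISS, VC-HIT, VC-HIT, VC-HIT, VC-HIT, L1-HIT, L1-HIT, L1-HIT, VC-HIT, VC-HIT]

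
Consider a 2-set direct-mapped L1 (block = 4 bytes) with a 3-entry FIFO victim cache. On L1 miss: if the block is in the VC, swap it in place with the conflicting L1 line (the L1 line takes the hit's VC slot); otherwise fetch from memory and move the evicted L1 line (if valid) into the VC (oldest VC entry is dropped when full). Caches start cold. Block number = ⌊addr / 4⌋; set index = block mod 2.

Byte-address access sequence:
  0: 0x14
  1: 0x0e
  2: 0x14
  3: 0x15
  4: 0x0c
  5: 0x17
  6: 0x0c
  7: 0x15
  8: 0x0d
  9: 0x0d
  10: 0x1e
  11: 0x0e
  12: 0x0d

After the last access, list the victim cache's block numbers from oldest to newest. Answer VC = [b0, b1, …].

VC = [5, 7]

#0 0x14→b5/s1 MISS; vc=[]
#1 0xe→b3/s1 MISS; vc=[5]
#2 0x14→b5/s1 VC-HIT; vc=[3]
#3 0x15→b5/s1 L1-HIT; vc=[3]
#4 0xc→b3/s1 VC-HIT; vc=[5]
#5 0x17→b5/s1 VC-HIT; vc=[3]
#6 0xc→b3/s1 VC-HIT; vc=[5]
#7 0x15→b5/s1 VC-HIT; vc=[3]
#8 0xd→b3/s1 VC-HIT; vc=[5]
#9 0xd→b3/s1 L1-HIT; vc=[5]
#10 0x1e→b7/s1 MISS; vc=[5,3]
#11 0xe→b3/s1 VC-HIT; vc=[5,7]
#12 0xd→b3/s1 L1-HIT; vc=[5,7]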